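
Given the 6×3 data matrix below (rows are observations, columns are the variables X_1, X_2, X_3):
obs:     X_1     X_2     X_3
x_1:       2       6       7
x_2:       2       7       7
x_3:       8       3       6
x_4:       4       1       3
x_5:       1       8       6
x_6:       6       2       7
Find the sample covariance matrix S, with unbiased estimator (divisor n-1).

Step 1 — column means:
  mean(X_1) = (2 + 2 + 8 + 4 + 1 + 6) / 6 = 23/6 = 3.8333
  mean(X_2) = (6 + 7 + 3 + 1 + 8 + 2) / 6 = 27/6 = 4.5
  mean(X_3) = (7 + 7 + 6 + 3 + 6 + 7) / 6 = 36/6 = 6

Step 2 — sample covariance S[i,j] = (1/(n-1)) · Σ_k (x_{k,i} - mean_i) · (x_{k,j} - mean_j), with n-1 = 5.
  S[X_1,X_1] = ((-1.8333)·(-1.8333) + (-1.8333)·(-1.8333) + (4.1667)·(4.1667) + (0.1667)·(0.1667) + (-2.8333)·(-2.8333) + (2.1667)·(2.1667)) / 5 = 36.8333/5 = 7.3667
  S[X_1,X_2] = ((-1.8333)·(1.5) + (-1.8333)·(2.5) + (4.1667)·(-1.5) + (0.1667)·(-3.5) + (-2.8333)·(3.5) + (2.1667)·(-2.5)) / 5 = -29.5/5 = -5.9
  S[X_1,X_3] = ((-1.8333)·(1) + (-1.8333)·(1) + (4.1667)·(0) + (0.1667)·(-3) + (-2.8333)·(0) + (2.1667)·(1)) / 5 = -2/5 = -0.4
  S[X_2,X_2] = ((1.5)·(1.5) + (2.5)·(2.5) + (-1.5)·(-1.5) + (-3.5)·(-3.5) + (3.5)·(3.5) + (-2.5)·(-2.5)) / 5 = 41.5/5 = 8.3
  S[X_2,X_3] = ((1.5)·(1) + (2.5)·(1) + (-1.5)·(0) + (-3.5)·(-3) + (3.5)·(0) + (-2.5)·(1)) / 5 = 12/5 = 2.4
  S[X_3,X_3] = ((1)·(1) + (1)·(1) + (0)·(0) + (-3)·(-3) + (0)·(0) + (1)·(1)) / 5 = 12/5 = 2.4

S is symmetric (S[j,i] = S[i,j]). Assembling:

S = [[7.3667, -5.9, -0.4],
 [-5.9, 8.3, 2.4],
 [-0.4, 2.4, 2.4]]


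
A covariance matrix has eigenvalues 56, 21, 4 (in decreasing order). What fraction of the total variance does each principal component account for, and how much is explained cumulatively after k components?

Step 1 — total variance = trace(Sigma) = Σ λ_i = 56 + 21 + 4 = 81.

Step 2 — fraction explained by component i = λ_i / Σ λ:
  PC1: 56/81 = 0.6914
  PC2: 21/81 = 0.2593
  PC3: 4/81 = 0.0494

Step 3 — cumulative fraction after k components = (λ_1 + ... + λ_k) / Σ λ:
  k = 1: 56/81 = 0.6914
  k = 2: (56 + 21)/81 = 77/81 = 0.9506
  k = 3: (56 + 21 + 4)/81 = 81/81 = 1

Summary (fraction, with percent):

explained: PC1 0.6914 (69.14%), PC2 0.2593 (25.93%), PC3 0.0494 (4.94%);  cumulative: 0.6914, 0.9506, 1


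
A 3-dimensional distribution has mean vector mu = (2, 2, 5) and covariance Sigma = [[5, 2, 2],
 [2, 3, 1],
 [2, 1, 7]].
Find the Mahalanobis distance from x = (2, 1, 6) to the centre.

Step 1 — centre the observation: (x - mu) = (0, -1, 1).

Step 2 — invert Sigma (cofactor / det for 3×3, or solve directly):
  Sigma^{-1} = [[0.2941, -0.1765, -0.0588],
 [-0.1765, 0.4559, -0.0147],
 [-0.0588, -0.0147, 0.1618]].

Step 3 — form the quadratic (x - mu)^T · Sigma^{-1} · (x - mu):
  Sigma^{-1} · (x - mu) = (0.1176, -0.4706, 0.1765).
  (x - mu)^T · [Sigma^{-1} · (x - mu)] = (0)·(0.1176) + (-1)·(-0.4706) + (1)·(0.1765) = 0.6471.

Step 4 — take square root: d = √(0.6471) ≈ 0.8044.

d(x, mu) = √(0.6471) ≈ 0.8044


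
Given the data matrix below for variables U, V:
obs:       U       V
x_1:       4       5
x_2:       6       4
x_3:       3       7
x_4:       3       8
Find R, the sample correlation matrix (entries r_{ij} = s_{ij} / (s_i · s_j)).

Step 1 — column means:
  mean(U) = (4 + 6 + 3 + 3) / 4 = 16/4 = 4
  mean(V) = (5 + 4 + 7 + 8) / 4 = 24/4 = 6

Step 2 — sample variances and covariances s[i,j] = (1/(n-1)) · Σ_k (x_{k,i} - mean_i) · (x_{k,j} - mean_j), with n-1 = 3:
  s[U,U] = ((0)·(0) + (2)·(2) + (-1)·(-1) + (-1)·(-1)) / 3 = 6/3 = 2
  s[U,V] = ((0)·(-1) + (2)·(-2) + (-1)·(1) + (-1)·(2)) / 3 = -7/3 = -2.3333
  s[V,V] = ((-1)·(-1) + (-2)·(-2) + (1)·(1) + (2)·(2)) / 3 = 10/3 = 3.3333
  Sample standard deviations s_i = √(s[i,i]):
  s(U) = √(2) = 1.4142
  s(V) = √(3.3333) = 1.8257

Step 3 — r_{ij} = s_{ij} / (s_i · s_j):
  r[U,U] = 1 (diagonal).
  r[U,V] = -2.3333 / (1.4142 · 1.8257) = -2.3333 / 2.582 = -0.9037
  r[V,V] = 1 (diagonal).

R is symmetric with unit diagonal. Assembling:

R = [[1, -0.9037],
 [-0.9037, 1]]


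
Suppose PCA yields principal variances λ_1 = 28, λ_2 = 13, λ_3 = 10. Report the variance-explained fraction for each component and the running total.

Step 1 — total variance = trace(Sigma) = Σ λ_i = 28 + 13 + 10 = 51.

Step 2 — fraction explained by component i = λ_i / Σ λ:
  PC1: 28/51 = 0.549
  PC2: 13/51 = 0.2549
  PC3: 10/51 = 0.1961

Step 3 — cumulative fraction after k components = (λ_1 + ... + λ_k) / Σ λ:
  k = 1: 28/51 = 0.549
  k = 2: (28 + 13)/51 = 41/51 = 0.8039
  k = 3: (28 + 13 + 10)/51 = 51/51 = 1

Summary (fraction, with percent):

explained: PC1 0.549 (54.9%), PC2 0.2549 (25.49%), PC3 0.1961 (19.61%);  cumulative: 0.549, 0.8039, 1


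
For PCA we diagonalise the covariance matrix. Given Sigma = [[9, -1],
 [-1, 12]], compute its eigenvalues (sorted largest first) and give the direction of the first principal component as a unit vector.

Step 1 — characteristic polynomial of 2×2 Sigma:
  det(Sigma - λI) = λ² - trace · λ + det = 0.
  trace = 9 + 12 = 21, det = 9·12 - (-1)² = 107.
Step 2 — discriminant:
  Δ = trace² - 4·det = 441 - 428 = 13.
Step 3 — eigenvalues:
  λ = (trace ± √Δ)/2 = (21 ± 3.6056)/2,
  λ_1 = 12.3028,  λ_2 = 8.6972.

Step 4 — unit eigenvector for λ_1: solve (Sigma - λ_1 I)v = 0. First row:
  (9 - 12.3028)·v_x + (-1)·v_y = 0, i.e. (-3.3028)·v_x + (-1)·v_y = 0,
  so v ∝ (b, λ_1 - a) = (-1, 3.3028); multiply by -1 so the first entry is positive: u = (1, -3.3028).
  ||u|| = √((1)² + (-3.3028)²) = √(11.9083) ≈ 3.4508,
  v_1 = u/||u|| ≈ (0.2898, -0.9571) (||v_1|| = 1).

λ_1 = 12.3028,  λ_2 = 8.6972;  v_1 ≈ (0.2898, -0.9571)


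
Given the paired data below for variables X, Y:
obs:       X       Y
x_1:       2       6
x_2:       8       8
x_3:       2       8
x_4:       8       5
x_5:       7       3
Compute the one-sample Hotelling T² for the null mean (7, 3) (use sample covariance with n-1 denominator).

Step 1 — sample mean vector:
  mean(X) = (2 + 8 + 2 + 8 + 7) / 5 = 27/5 = 5.4
  mean(Y) = (6 + 8 + 8 + 5 + 3) / 5 = 30/5 = 6
  x̄ = (5.4, 6),  deviation x̄ - mu_0 = (5.4, 6) - (7, 3) = (-1.6, 3).

Step 2 — sample covariance matrix, S[i,j] = (1/(n-1)) · Σ_k (x_{k,i} - mean_i) · (x_{k,j} - mean_j), divisor n-1 = 4:
  S[X,X] = ((-3.4)·(-3.4) + (2.6)·(2.6) + (-3.4)·(-3.4) + (2.6)·(2.6) + (1.6)·(1.6)) / 4 = 39.2/4 = 9.8
  S[X,Y] = ((-3.4)·(0) + (2.6)·(2) + (-3.4)·(2) + (2.6)·(-1) + (1.6)·(-3)) / 4 = -9/4 = -2.25
  S[Y,Y] = ((0)·(0) + (2)·(2) + (2)·(2) + (-1)·(-1) + (-3)·(-3)) / 4 = 18/4 = 4.5
  S = [[9.8, -2.25],
 [-2.25, 4.5]].

Step 3 — invert S. det(S) = 9.8·4.5 - (-2.25)² = 39.0375.
  S^{-1} = (1/det) · [[d, -b], [-b, a]] = [[0.1153, 0.0576],
 [0.0576, 0.251]].

Step 4 — quadratic form (x̄ - mu_0)^T · S^{-1} · (x̄ - mu_0):
  S^{-1} · (x̄ - mu_0) = (-0.0115, 0.6609),
  (x̄ - mu_0)^T · [...] = (-1.6)·(-0.0115) + (3)·(0.6609) = 2.0012.

Step 5 — scale by n: T² = 5 · 2.0012 = 10.0058.

T² ≈ 10.0058


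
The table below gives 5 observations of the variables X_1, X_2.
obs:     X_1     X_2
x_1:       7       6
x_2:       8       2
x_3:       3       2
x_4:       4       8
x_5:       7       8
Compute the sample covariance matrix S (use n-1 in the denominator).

Step 1 — column means:
  mean(X_1) = (7 + 8 + 3 + 4 + 7) / 5 = 29/5 = 5.8
  mean(X_2) = (6 + 2 + 2 + 8 + 8) / 5 = 26/5 = 5.2

Step 2 — sample covariance S[i,j] = (1/(n-1)) · Σ_k (x_{k,i} - mean_i) · (x_{k,j} - mean_j), with n-1 = 4.
  S[X_1,X_1] = ((1.2)·(1.2) + (2.2)·(2.2) + (-2.8)·(-2.8) + (-1.8)·(-1.8) + (1.2)·(1.2)) / 4 = 18.8/4 = 4.7
  S[X_1,X_2] = ((1.2)·(0.8) + (2.2)·(-3.2) + (-2.8)·(-3.2) + (-1.8)·(2.8) + (1.2)·(2.8)) / 4 = 1.2/4 = 0.3
  S[X_2,X_2] = ((0.8)·(0.8) + (-3.2)·(-3.2) + (-3.2)·(-3.2) + (2.8)·(2.8) + (2.8)·(2.8)) / 4 = 36.8/4 = 9.2

S is symmetric (S[j,i] = S[i,j]). Assembling:

S = [[4.7, 0.3],
 [0.3, 9.2]]


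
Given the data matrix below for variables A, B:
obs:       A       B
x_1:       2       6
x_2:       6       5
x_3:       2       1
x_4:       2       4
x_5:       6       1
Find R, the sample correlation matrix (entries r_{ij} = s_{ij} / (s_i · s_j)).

Step 1 — column means:
  mean(A) = (2 + 6 + 2 + 2 + 6) / 5 = 18/5 = 3.6
  mean(B) = (6 + 5 + 1 + 4 + 1) / 5 = 17/5 = 3.4

Step 2 — sample variances and covariances s[i,j] = (1/(n-1)) · Σ_k (x_{k,i} - mean_i) · (x_{k,j} - mean_j), with n-1 = 4:
  s[A,A] = ((-1.6)·(-1.6) + (2.4)·(2.4) + (-1.6)·(-1.6) + (-1.6)·(-1.6) + (2.4)·(2.4)) / 4 = 19.2/4 = 4.8
  s[A,B] = ((-1.6)·(2.6) + (2.4)·(1.6) + (-1.6)·(-2.4) + (-1.6)·(0.6) + (2.4)·(-2.4)) / 4 = -3.2/4 = -0.8
  s[B,B] = ((2.6)·(2.6) + (1.6)·(1.6) + (-2.4)·(-2.4) + (0.6)·(0.6) + (-2.4)·(-2.4)) / 4 = 21.2/4 = 5.3
  Sample standard deviations s_i = √(s[i,i]):
  s(A) = √(4.8) = 2.1909
  s(B) = √(5.3) = 2.3022

Step 3 — r_{ij} = s_{ij} / (s_i · s_j):
  r[A,A] = 1 (diagonal).
  r[A,B] = -0.8 / (2.1909 · 2.3022) = -0.8 / 5.0438 = -0.1586
  r[B,B] = 1 (diagonal).

R is symmetric with unit diagonal. Assembling:

R = [[1, -0.1586],
 [-0.1586, 1]]


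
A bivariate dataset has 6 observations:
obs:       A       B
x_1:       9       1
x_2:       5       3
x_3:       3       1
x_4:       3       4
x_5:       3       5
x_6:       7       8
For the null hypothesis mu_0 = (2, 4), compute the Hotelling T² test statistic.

Step 1 — sample mean vector:
  mean(A) = (9 + 5 + 3 + 3 + 3 + 7) / 6 = 30/6 = 5
  mean(B) = (1 + 3 + 1 + 4 + 5 + 8) / 6 = 22/6 = 3.6667
  x̄ = (5, 3.6667),  deviation x̄ - mu_0 = (5, 3.6667) - (2, 4) = (3, -0.3333).

Step 2 — sample covariance matrix, S[i,j] = (1/(n-1)) · Σ_k (x_{k,i} - mean_i) · (x_{k,j} - mean_j), divisor n-1 = 5:
  S[A,A] = ((4)·(4) + (0)·(0) + (-2)·(-2) + (-2)·(-2) + (-2)·(-2) + (2)·(2)) / 5 = 32/5 = 6.4
  S[A,B] = ((4)·(-2.6667) + (0)·(-0.6667) + (-2)·(-2.6667) + (-2)·(0.3333) + (-2)·(1.3333) + (2)·(4.3333)) / 5 = 0/5 = 0
  S[B,B] = ((-2.6667)·(-2.6667) + (-0.6667)·(-0.6667) + (-2.6667)·(-2.6667) + (0.3333)·(0.3333) + (1.3333)·(1.3333) + (4.3333)·(4.3333)) / 5 = 35.3333/5 = 7.0667
  S = [[6.4, 0],
 [0, 7.0667]].

Step 3 — invert S. det(S) = 6.4·7.0667 - (0)² = 45.2267.
  S^{-1} = (1/det) · [[d, -b], [-b, a]] = [[0.1562, 0],
 [0, 0.1415]].

Step 4 — quadratic form (x̄ - mu_0)^T · S^{-1} · (x̄ - mu_0):
  S^{-1} · (x̄ - mu_0) = (0.4688, -0.0472),
  (x̄ - mu_0)^T · [...] = (3)·(0.4688) + (-0.3333)·(-0.0472) = 1.422.

Step 5 — scale by n: T² = 6 · 1.422 = 8.5318.

T² ≈ 8.5318


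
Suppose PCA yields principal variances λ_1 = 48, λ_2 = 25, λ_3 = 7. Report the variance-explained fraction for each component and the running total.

Step 1 — total variance = trace(Sigma) = Σ λ_i = 48 + 25 + 7 = 80.

Step 2 — fraction explained by component i = λ_i / Σ λ:
  PC1: 48/80 = 0.6
  PC2: 25/80 = 0.3125
  PC3: 7/80 = 0.0875

Step 3 — cumulative fraction after k components = (λ_1 + ... + λ_k) / Σ λ:
  k = 1: 48/80 = 0.6
  k = 2: (48 + 25)/80 = 73/80 = 0.9125
  k = 3: (48 + 25 + 7)/80 = 80/80 = 1

Summary (fraction, with percent):

explained: PC1 0.6 (60%), PC2 0.3125 (31.25%), PC3 0.0875 (8.75%);  cumulative: 0.6, 0.9125, 1


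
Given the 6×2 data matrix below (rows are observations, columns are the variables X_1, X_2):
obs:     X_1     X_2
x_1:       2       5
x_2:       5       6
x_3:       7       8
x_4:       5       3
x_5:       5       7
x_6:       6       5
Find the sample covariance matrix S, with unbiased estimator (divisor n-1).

Step 1 — column means:
  mean(X_1) = (2 + 5 + 7 + 5 + 5 + 6) / 6 = 30/6 = 5
  mean(X_2) = (5 + 6 + 8 + 3 + 7 + 5) / 6 = 34/6 = 5.6667

Step 2 — sample covariance S[i,j] = (1/(n-1)) · Σ_k (x_{k,i} - mean_i) · (x_{k,j} - mean_j), with n-1 = 5.
  S[X_1,X_1] = ((-3)·(-3) + (0)·(0) + (2)·(2) + (0)·(0) + (0)·(0) + (1)·(1)) / 5 = 14/5 = 2.8
  S[X_1,X_2] = ((-3)·(-0.6667) + (0)·(0.3333) + (2)·(2.3333) + (0)·(-2.6667) + (0)·(1.3333) + (1)·(-0.6667)) / 5 = 6/5 = 1.2
  S[X_2,X_2] = ((-0.6667)·(-0.6667) + (0.3333)·(0.3333) + (2.3333)·(2.3333) + (-2.6667)·(-2.6667) + (1.3333)·(1.3333) + (-0.6667)·(-0.6667)) / 5 = 15.3333/5 = 3.0667

S is symmetric (S[j,i] = S[i,j]). Assembling:

S = [[2.8, 1.2],
 [1.2, 3.0667]]


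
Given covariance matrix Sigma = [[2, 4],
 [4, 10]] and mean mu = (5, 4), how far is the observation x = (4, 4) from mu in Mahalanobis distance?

Step 1 — centre the observation: (x - mu) = (-1, 0).

Step 2 — invert Sigma. det(Sigma) = 2·10 - (4)² = 4.
  Sigma^{-1} = (1/det) · [[d, -b], [-b, a]] = [[2.5, -1],
 [-1, 0.5]].

Step 3 — form the quadratic (x - mu)^T · Sigma^{-1} · (x - mu):
  Sigma^{-1} · (x - mu) = (-2.5, 1).
  (x - mu)^T · [Sigma^{-1} · (x - mu)] = (-1)·(-2.5) + (0)·(1) = 2.5.

Step 4 — take square root: d = √(2.5) ≈ 1.5811.

d(x, mu) = √(2.5) ≈ 1.5811


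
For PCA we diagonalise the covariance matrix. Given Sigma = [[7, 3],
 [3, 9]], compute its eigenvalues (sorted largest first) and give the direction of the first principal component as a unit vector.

Step 1 — characteristic polynomial of 2×2 Sigma:
  det(Sigma - λI) = λ² - trace · λ + det = 0.
  trace = 7 + 9 = 16, det = 7·9 - (3)² = 54.
Step 2 — discriminant:
  Δ = trace² - 4·det = 256 - 216 = 40.
Step 3 — eigenvalues:
  λ = (trace ± √Δ)/2 = (16 ± 6.3246)/2,
  λ_1 = 11.1623,  λ_2 = 4.8377.

Step 4 — unit eigenvector for λ_1: solve (Sigma - λ_1 I)v = 0. First row:
  (7 - 11.1623)·v_x + (3)·v_y = 0, i.e. (-4.1623)·v_x + (3)·v_y = 0,
  so v ∝ (b, λ_1 - a) = (3, 4.1623) = u.
  ||u|| = √((3)² + (4.1623)²) = √(26.3246) ≈ 5.1307,
  v_1 = u/||u|| ≈ (0.5847, 0.8112) (||v_1|| = 1).

λ_1 = 11.1623,  λ_2 = 4.8377;  v_1 ≈ (0.5847, 0.8112)


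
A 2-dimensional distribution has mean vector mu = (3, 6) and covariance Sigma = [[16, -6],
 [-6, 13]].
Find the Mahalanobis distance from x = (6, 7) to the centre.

Step 1 — centre the observation: (x - mu) = (3, 1).

Step 2 — invert Sigma. det(Sigma) = 16·13 - (-6)² = 172.
  Sigma^{-1} = (1/det) · [[d, -b], [-b, a]] = [[0.0756, 0.0349],
 [0.0349, 0.093]].

Step 3 — form the quadratic (x - mu)^T · Sigma^{-1} · (x - mu):
  Sigma^{-1} · (x - mu) = (0.2616, 0.1977).
  (x - mu)^T · [Sigma^{-1} · (x - mu)] = (3)·(0.2616) + (1)·(0.1977) = 0.9826.

Step 4 — take square root: d = √(0.9826) ≈ 0.9912.

d(x, mu) = √(0.9826) ≈ 0.9912


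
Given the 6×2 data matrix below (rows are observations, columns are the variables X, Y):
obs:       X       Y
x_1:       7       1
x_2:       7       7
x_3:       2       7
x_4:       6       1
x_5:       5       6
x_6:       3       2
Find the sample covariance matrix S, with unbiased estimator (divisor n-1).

Step 1 — column means:
  mean(X) = (7 + 7 + 2 + 6 + 5 + 3) / 6 = 30/6 = 5
  mean(Y) = (1 + 7 + 7 + 1 + 6 + 2) / 6 = 24/6 = 4

Step 2 — sample covariance S[i,j] = (1/(n-1)) · Σ_k (x_{k,i} - mean_i) · (x_{k,j} - mean_j), with n-1 = 5.
  S[X,X] = ((2)·(2) + (2)·(2) + (-3)·(-3) + (1)·(1) + (0)·(0) + (-2)·(-2)) / 5 = 22/5 = 4.4
  S[X,Y] = ((2)·(-3) + (2)·(3) + (-3)·(3) + (1)·(-3) + (0)·(2) + (-2)·(-2)) / 5 = -8/5 = -1.6
  S[Y,Y] = ((-3)·(-3) + (3)·(3) + (3)·(3) + (-3)·(-3) + (2)·(2) + (-2)·(-2)) / 5 = 44/5 = 8.8

S is symmetric (S[j,i] = S[i,j]). Assembling:

S = [[4.4, -1.6],
 [-1.6, 8.8]]


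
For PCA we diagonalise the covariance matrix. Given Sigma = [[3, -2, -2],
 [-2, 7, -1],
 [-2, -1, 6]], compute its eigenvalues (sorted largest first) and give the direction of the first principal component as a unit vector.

Step 1 — characteristic polynomial p(λ) = det(λI - Sigma) = λ³ - tr·λ² + c_1·λ - det, where tr = trace, c_1 = sum of the principal 2×2 minors, det = det(Sigma):
  tr = 3 + 7 + 6 = 16,
  c_1 = (3·7 - (-2)²) + (3·6 - (-2)²) + (7·6 - (-1)²) = 17 + 14 + 41 = 72,
  det = 3·(7·6 - (-1)²) - (-2)·((-2)·6 - (-1)·(-2)) + (-2)·((-2)·(-1) - 7·(-2)) = 3·(41) - (-2)·(-14) + (-2)·(16) = 63.
  So p(λ) = λ³ - 16λ² + 72λ - 63.
Step 2 — look for an integer root (rational root theorem: any rational root is an integer divisor of 63). Testing λ = 7:
  p(7) = 343 - 784 + 504 - 63 = 0  ✓
  Dividing out (λ - 7): p(λ) = (λ - 7)(λ² - 9λ + 9).
Step 3 — remaining eigenvalues from the quadratic λ² - 9λ + 9 = 0:
  Δ = 9² - 4·9 = 81 - 36 = 45,  λ = (9 ± √45)/2 = (9 ± 6.7082)/2 ≈ 7.8541 or 1.1459.
  Sorted: λ_1 = 7.8541,  λ_2 = 7,  λ_3 = 1.1459  (check: sum = 16 = tr ✓).

Step 4 — unit eigenvector for λ_1 ≈ 7.8541: v spans the null space of (Sigma - λ_1 I), whose rows are
  r_1 = (-4.8541, -2, -2),  r_2 = (-2, -0.8541, -1),  r_3 = (-2, -1, -1.8541).
  v is orthogonal to every row, so take v ∝ r_1 × r_2 = ((-2)·(-1) - (-2)·(-0.8541), (-2)·(-2) - (-4.8541)·(-1), (-4.8541)·(-0.8541) - (-2)·(-2)) ≈ (0.2918, -0.8541, 0.1459).
  Let u = (0.2918, -0.8541, 0.1459).
  ||u|| = √((0.2918)² + (-0.8541)² + (0.1459)²) = √(0.8359) ≈ 0.9143,  v_1 = u/||u|| ≈ (0.3192, -0.9342, 0.1596) (||v_1|| = 1).

λ_1 = 7.8541,  λ_2 = 7,  λ_3 = 1.1459;  v_1 ≈ (0.3192, -0.9342, 0.1596)


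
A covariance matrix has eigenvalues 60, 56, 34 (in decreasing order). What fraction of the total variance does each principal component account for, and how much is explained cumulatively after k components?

Step 1 — total variance = trace(Sigma) = Σ λ_i = 60 + 56 + 34 = 150.

Step 2 — fraction explained by component i = λ_i / Σ λ:
  PC1: 60/150 = 0.4
  PC2: 56/150 = 0.3733
  PC3: 34/150 = 0.2267

Step 3 — cumulative fraction after k components = (λ_1 + ... + λ_k) / Σ λ:
  k = 1: 60/150 = 0.4
  k = 2: (60 + 56)/150 = 116/150 = 0.7733
  k = 3: (60 + 56 + 34)/150 = 150/150 = 1

Summary (fraction, with percent):

explained: PC1 0.4 (40%), PC2 0.3733 (37.33%), PC3 0.2267 (22.67%);  cumulative: 0.4, 0.7733, 1


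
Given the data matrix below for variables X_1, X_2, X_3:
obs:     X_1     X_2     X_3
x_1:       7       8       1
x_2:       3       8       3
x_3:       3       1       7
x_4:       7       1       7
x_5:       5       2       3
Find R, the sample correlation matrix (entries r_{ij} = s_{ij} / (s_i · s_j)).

Step 1 — column means:
  mean(X_1) = (7 + 3 + 3 + 7 + 5) / 5 = 25/5 = 5
  mean(X_2) = (8 + 8 + 1 + 1 + 2) / 5 = 20/5 = 4
  mean(X_3) = (1 + 3 + 7 + 7 + 3) / 5 = 21/5 = 4.2

Step 2 — sample variances and covariances s[i,j] = (1/(n-1)) · Σ_k (x_{k,i} - mean_i) · (x_{k,j} - mean_j), with n-1 = 4:
  s[X_1,X_1] = ((2)·(2) + (-2)·(-2) + (-2)·(-2) + (2)·(2) + (0)·(0)) / 4 = 16/4 = 4
  s[X_1,X_2] = ((2)·(4) + (-2)·(4) + (-2)·(-3) + (2)·(-3) + (0)·(-2)) / 4 = 0/4 = 0
  s[X_1,X_3] = ((2)·(-3.2) + (-2)·(-1.2) + (-2)·(2.8) + (2)·(2.8) + (0)·(-1.2)) / 4 = -4/4 = -1
  s[X_2,X_2] = ((4)·(4) + (4)·(4) + (-3)·(-3) + (-3)·(-3) + (-2)·(-2)) / 4 = 54/4 = 13.5
  s[X_2,X_3] = ((4)·(-3.2) + (4)·(-1.2) + (-3)·(2.8) + (-3)·(2.8) + (-2)·(-1.2)) / 4 = -32/4 = -8
  s[X_3,X_3] = ((-3.2)·(-3.2) + (-1.2)·(-1.2) + (2.8)·(2.8) + (2.8)·(2.8) + (-1.2)·(-1.2)) / 4 = 28.8/4 = 7.2
  Sample standard deviations s_i = √(s[i,i]):
  s(X_1) = √(4) = 2
  s(X_2) = √(13.5) = 3.6742
  s(X_3) = √(7.2) = 2.6833

Step 3 — r_{ij} = s_{ij} / (s_i · s_j):
  r[X_1,X_1] = 1 (diagonal).
  r[X_1,X_2] = 0 / (2 · 3.6742) = 0 / 7.3485 = 0
  r[X_1,X_3] = -1 / (2 · 2.6833) = -1 / 5.3666 = -0.1863
  r[X_2,X_2] = 1 (diagonal).
  r[X_2,X_3] = -8 / (3.6742 · 2.6833) = -8 / 9.859 = -0.8114
  r[X_3,X_3] = 1 (diagonal).

R is symmetric with unit diagonal. Assembling:

R = [[1, 0, -0.1863],
 [0, 1, -0.8114],
 [-0.1863, -0.8114, 1]]


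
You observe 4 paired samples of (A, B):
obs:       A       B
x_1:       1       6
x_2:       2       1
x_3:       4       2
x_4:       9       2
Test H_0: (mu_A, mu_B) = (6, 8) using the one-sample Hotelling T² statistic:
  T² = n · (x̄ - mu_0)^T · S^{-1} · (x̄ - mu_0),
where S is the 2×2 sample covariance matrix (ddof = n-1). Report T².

Step 1 — sample mean vector:
  mean(A) = (1 + 2 + 4 + 9) / 4 = 16/4 = 4
  mean(B) = (6 + 1 + 2 + 2) / 4 = 11/4 = 2.75
  x̄ = (4, 2.75),  deviation x̄ - mu_0 = (4, 2.75) - (6, 8) = (-2, -5.25).

Step 2 — sample covariance matrix, S[i,j] = (1/(n-1)) · Σ_k (x_{k,i} - mean_i) · (x_{k,j} - mean_j), divisor n-1 = 3:
  S[A,A] = ((-3)·(-3) + (-2)·(-2) + (0)·(0) + (5)·(5)) / 3 = 38/3 = 12.6667
  S[A,B] = ((-3)·(3.25) + (-2)·(-1.75) + (0)·(-0.75) + (5)·(-0.75)) / 3 = -10/3 = -3.3333
  S[B,B] = ((3.25)·(3.25) + (-1.75)·(-1.75) + (-0.75)·(-0.75) + (-0.75)·(-0.75)) / 3 = 14.75/3 = 4.9167
  S = [[12.6667, -3.3333],
 [-3.3333, 4.9167]].

Step 3 — invert S. det(S) = 12.6667·4.9167 - (-3.3333)² = 51.1667.
  S^{-1} = (1/det) · [[d, -b], [-b, a]] = [[0.0961, 0.0651],
 [0.0651, 0.2476]].

Step 4 — quadratic form (x̄ - mu_0)^T · S^{-1} · (x̄ - mu_0):
  S^{-1} · (x̄ - mu_0) = (-0.5342, -1.43),
  (x̄ - mu_0)^T · [...] = (-2)·(-0.5342) + (-5.25)·(-1.43) = 8.5757.

Step 5 — scale by n: T² = 4 · 8.5757 = 34.3029.

T² ≈ 34.3029


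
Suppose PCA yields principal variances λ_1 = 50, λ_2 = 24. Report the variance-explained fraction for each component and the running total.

Step 1 — total variance = trace(Sigma) = Σ λ_i = 50 + 24 = 74.

Step 2 — fraction explained by component i = λ_i / Σ λ:
  PC1: 50/74 = 0.6757
  PC2: 24/74 = 0.3243

Step 3 — cumulative fraction after k components = (λ_1 + ... + λ_k) / Σ λ:
  k = 1: 50/74 = 0.6757
  k = 2: (50 + 24)/74 = 74/74 = 1

Summary (fraction, with percent):

explained: PC1 0.6757 (67.57%), PC2 0.3243 (32.43%);  cumulative: 0.6757, 1


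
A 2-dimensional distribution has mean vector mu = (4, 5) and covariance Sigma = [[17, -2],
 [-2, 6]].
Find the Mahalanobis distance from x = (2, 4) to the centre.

Step 1 — centre the observation: (x - mu) = (-2, -1).

Step 2 — invert Sigma. det(Sigma) = 17·6 - (-2)² = 98.
  Sigma^{-1} = (1/det) · [[d, -b], [-b, a]] = [[0.0612, 0.0204],
 [0.0204, 0.1735]].

Step 3 — form the quadratic (x - mu)^T · Sigma^{-1} · (x - mu):
  Sigma^{-1} · (x - mu) = (-0.1429, -0.2143).
  (x - mu)^T · [Sigma^{-1} · (x - mu)] = (-2)·(-0.1429) + (-1)·(-0.2143) = 0.5.

Step 4 — take square root: d = √(0.5) ≈ 0.7071.

d(x, mu) = √(0.5) ≈ 0.7071


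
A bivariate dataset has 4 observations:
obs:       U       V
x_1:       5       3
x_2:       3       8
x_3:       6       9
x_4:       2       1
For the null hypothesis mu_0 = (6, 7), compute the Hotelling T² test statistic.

Step 1 — sample mean vector:
  mean(U) = (5 + 3 + 6 + 2) / 4 = 16/4 = 4
  mean(V) = (3 + 8 + 9 + 1) / 4 = 21/4 = 5.25
  x̄ = (4, 5.25),  deviation x̄ - mu_0 = (4, 5.25) - (6, 7) = (-2, -1.75).

Step 2 — sample covariance matrix, S[i,j] = (1/(n-1)) · Σ_k (x_{k,i} - mean_i) · (x_{k,j} - mean_j), divisor n-1 = 3:
  S[U,U] = ((1)·(1) + (-1)·(-1) + (2)·(2) + (-2)·(-2)) / 3 = 10/3 = 3.3333
  S[U,V] = ((1)·(-2.25) + (-1)·(2.75) + (2)·(3.75) + (-2)·(-4.25)) / 3 = 11/3 = 3.6667
  S[V,V] = ((-2.25)·(-2.25) + (2.75)·(2.75) + (3.75)·(3.75) + (-4.25)·(-4.25)) / 3 = 44.75/3 = 14.9167
  S = [[3.3333, 3.6667],
 [3.6667, 14.9167]].

Step 3 — invert S. det(S) = 3.3333·14.9167 - (3.6667)² = 36.2778.
  S^{-1} = (1/det) · [[d, -b], [-b, a]] = [[0.4112, -0.1011],
 [-0.1011, 0.0919]].

Step 4 — quadratic form (x̄ - mu_0)^T · S^{-1} · (x̄ - mu_0):
  S^{-1} · (x̄ - mu_0) = (-0.6455, 0.0413),
  (x̄ - mu_0)^T · [...] = (-2)·(-0.6455) + (-1.75)·(0.0413) = 1.2186.

Step 5 — scale by n: T² = 4 · 1.2186 = 4.8744.

T² ≈ 4.8744


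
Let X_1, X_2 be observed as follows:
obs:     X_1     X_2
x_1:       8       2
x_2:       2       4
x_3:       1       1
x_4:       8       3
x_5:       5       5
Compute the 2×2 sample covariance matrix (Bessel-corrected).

Step 1 — column means:
  mean(X_1) = (8 + 2 + 1 + 8 + 5) / 5 = 24/5 = 4.8
  mean(X_2) = (2 + 4 + 1 + 3 + 5) / 5 = 15/5 = 3

Step 2 — sample covariance S[i,j] = (1/(n-1)) · Σ_k (x_{k,i} - mean_i) · (x_{k,j} - mean_j), with n-1 = 4.
  S[X_1,X_1] = ((3.2)·(3.2) + (-2.8)·(-2.8) + (-3.8)·(-3.8) + (3.2)·(3.2) + (0.2)·(0.2)) / 4 = 42.8/4 = 10.7
  S[X_1,X_2] = ((3.2)·(-1) + (-2.8)·(1) + (-3.8)·(-2) + (3.2)·(0) + (0.2)·(2)) / 4 = 2/4 = 0.5
  S[X_2,X_2] = ((-1)·(-1) + (1)·(1) + (-2)·(-2) + (0)·(0) + (2)·(2)) / 4 = 10/4 = 2.5

S is symmetric (S[j,i] = S[i,j]). Assembling:

S = [[10.7, 0.5],
 [0.5, 2.5]]


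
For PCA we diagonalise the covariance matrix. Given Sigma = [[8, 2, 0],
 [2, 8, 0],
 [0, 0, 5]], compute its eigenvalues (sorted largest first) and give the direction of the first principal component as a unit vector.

Step 1 — characteristic polynomial p(λ) = det(λI - Sigma) = λ³ - tr·λ² + c_1·λ - det, where tr = trace, c_1 = sum of the principal 2×2 minors, det = det(Sigma):
  tr = 8 + 8 + 5 = 21,
  c_1 = (8·8 - (2)²) + (8·5 - (0)²) + (8·5 - (0)²) = 60 + 40 + 40 = 140,
  det = 8·(8·5 - (0)²) - (2)·((2)·5 - (0)·(0)) + (0)·((2)·(0) - 8·(0)) = 8·(40) - (2)·(10) + (0)·(0) = 300.
  So p(λ) = λ³ - 21λ² + 140λ - 300.
Step 2 — look for an integer root (rational root theorem: any rational root is an integer divisor of 300). Testing λ = 5:
  p(5) = 125 - 525 + 700 - 300 = 0  ✓
  Dividing out (λ - 5): p(λ) = (λ - 5)(λ² - 16λ + 60).
Step 3 — remaining eigenvalues from the quadratic λ² - 16λ + 60 = 0:
  Δ = 16² - 4·60 = 256 - 240 = 16,  λ = (16 ± √16)/2 = (16 ± 4)/2 = 10 or 6.
  Sorted: λ_1 = 10,  λ_2 = 6,  λ_3 = 5  (check: sum = 21 = tr ✓).

Step 4 — unit eigenvector for λ_1 = 10: v spans the null space of (Sigma - λ_1 I), whose rows are
  r_1 = (-2, 2, 0),  r_2 = (2, -2, 0),  r_3 = (0, 0, -5).
  v is orthogonal to every row, so take v ∝ r_1 × r_3 = ((2)·(-5) - (0)·(0), (0)·(0) - (-2)·(-5), (-2)·(0) - (2)·(0)) = (-10, -10, 0).
  Rescale (divide by 10; multiply by -1 so the first nonzero entry is positive): u = (1, 1, 0).
  ||u|| = √((1)² + (1)² + (0)²) = √(2) ≈ 1.4142,  v_1 = u/||u|| ≈ (0.7071, 0.7071, 0) (||v_1|| = 1).

λ_1 = 10,  λ_2 = 6,  λ_3 = 5;  v_1 ≈ (0.7071, 0.7071, 0)


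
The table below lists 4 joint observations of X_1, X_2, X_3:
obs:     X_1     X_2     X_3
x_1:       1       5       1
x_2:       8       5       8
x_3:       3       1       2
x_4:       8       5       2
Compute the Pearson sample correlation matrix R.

Step 1 — column means:
  mean(X_1) = (1 + 8 + 3 + 8) / 4 = 20/4 = 5
  mean(X_2) = (5 + 5 + 1 + 5) / 4 = 16/4 = 4
  mean(X_3) = (1 + 8 + 2 + 2) / 4 = 13/4 = 3.25

Step 2 — sample variances and covariances s[i,j] = (1/(n-1)) · Σ_k (x_{k,i} - mean_i) · (x_{k,j} - mean_j), with n-1 = 3:
  s[X_1,X_1] = ((-4)·(-4) + (3)·(3) + (-2)·(-2) + (3)·(3)) / 3 = 38/3 = 12.6667
  s[X_1,X_2] = ((-4)·(1) + (3)·(1) + (-2)·(-3) + (3)·(1)) / 3 = 8/3 = 2.6667
  s[X_1,X_3] = ((-4)·(-2.25) + (3)·(4.75) + (-2)·(-1.25) + (3)·(-1.25)) / 3 = 22/3 = 7.3333
  s[X_2,X_2] = ((1)·(1) + (1)·(1) + (-3)·(-3) + (1)·(1)) / 3 = 12/3 = 4
  s[X_2,X_3] = ((1)·(-2.25) + (1)·(4.75) + (-3)·(-1.25) + (1)·(-1.25)) / 3 = 5/3 = 1.6667
  s[X_3,X_3] = ((-2.25)·(-2.25) + (4.75)·(4.75) + (-1.25)·(-1.25) + (-1.25)·(-1.25)) / 3 = 30.75/3 = 10.25
  Sample standard deviations s_i = √(s[i,i]):
  s(X_1) = √(12.6667) = 3.559
  s(X_2) = √(4) = 2
  s(X_3) = √(10.25) = 3.2016

Step 3 — r_{ij} = s_{ij} / (s_i · s_j):
  r[X_1,X_1] = 1 (diagonal).
  r[X_1,X_2] = 2.6667 / (3.559 · 2) = 2.6667 / 7.1181 = 0.3746
  r[X_1,X_3] = 7.3333 / (3.559 · 3.2016) = 7.3333 / 11.3944 = 0.6436
  r[X_2,X_2] = 1 (diagonal).
  r[X_2,X_3] = 1.6667 / (2 · 3.2016) = 1.6667 / 6.4031 = 0.2603
  r[X_3,X_3] = 1 (diagonal).

R is symmetric with unit diagonal. Assembling:

R = [[1, 0.3746, 0.6436],
 [0.3746, 1, 0.2603],
 [0.6436, 0.2603, 1]]


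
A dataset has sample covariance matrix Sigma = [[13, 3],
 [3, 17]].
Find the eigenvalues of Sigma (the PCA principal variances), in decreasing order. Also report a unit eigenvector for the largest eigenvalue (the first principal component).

Step 1 — characteristic polynomial of 2×2 Sigma:
  det(Sigma - λI) = λ² - trace · λ + det = 0.
  trace = 13 + 17 = 30, det = 13·17 - (3)² = 212.
Step 2 — discriminant:
  Δ = trace² - 4·det = 900 - 848 = 52.
Step 3 — eigenvalues:
  λ = (trace ± √Δ)/2 = (30 ± 7.2111)/2,
  λ_1 = 18.6056,  λ_2 = 11.3944.

Step 4 — unit eigenvector for λ_1: solve (Sigma - λ_1 I)v = 0. First row:
  (13 - 18.6056)·v_x + (3)·v_y = 0, i.e. (-5.6056)·v_x + (3)·v_y = 0,
  so v ∝ (b, λ_1 - a) = (3, 5.6056) = u.
  ||u|| = √((3)² + (5.6056)²) = √(40.4222) ≈ 6.3578,
  v_1 = u/||u|| ≈ (0.4719, 0.8817) (||v_1|| = 1).

λ_1 = 18.6056,  λ_2 = 11.3944;  v_1 ≈ (0.4719, 0.8817)


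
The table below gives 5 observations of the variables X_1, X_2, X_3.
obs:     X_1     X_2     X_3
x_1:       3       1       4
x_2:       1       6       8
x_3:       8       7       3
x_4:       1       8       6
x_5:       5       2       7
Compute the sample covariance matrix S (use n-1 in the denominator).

Step 1 — column means:
  mean(X_1) = (3 + 1 + 8 + 1 + 5) / 5 = 18/5 = 3.6
  mean(X_2) = (1 + 6 + 7 + 8 + 2) / 5 = 24/5 = 4.8
  mean(X_3) = (4 + 8 + 3 + 6 + 7) / 5 = 28/5 = 5.6

Step 2 — sample covariance S[i,j] = (1/(n-1)) · Σ_k (x_{k,i} - mean_i) · (x_{k,j} - mean_j), with n-1 = 4.
  S[X_1,X_1] = ((-0.6)·(-0.6) + (-2.6)·(-2.6) + (4.4)·(4.4) + (-2.6)·(-2.6) + (1.4)·(1.4)) / 4 = 35.2/4 = 8.8
  S[X_1,X_2] = ((-0.6)·(-3.8) + (-2.6)·(1.2) + (4.4)·(2.2) + (-2.6)·(3.2) + (1.4)·(-2.8)) / 4 = -3.4/4 = -0.85
  S[X_1,X_3] = ((-0.6)·(-1.6) + (-2.6)·(2.4) + (4.4)·(-2.6) + (-2.6)·(0.4) + (1.4)·(1.4)) / 4 = -15.8/4 = -3.95
  S[X_2,X_2] = ((-3.8)·(-3.8) + (1.2)·(1.2) + (2.2)·(2.2) + (3.2)·(3.2) + (-2.8)·(-2.8)) / 4 = 38.8/4 = 9.7
  S[X_2,X_3] = ((-3.8)·(-1.6) + (1.2)·(2.4) + (2.2)·(-2.6) + (3.2)·(0.4) + (-2.8)·(1.4)) / 4 = 0.6/4 = 0.15
  S[X_3,X_3] = ((-1.6)·(-1.6) + (2.4)·(2.4) + (-2.6)·(-2.6) + (0.4)·(0.4) + (1.4)·(1.4)) / 4 = 17.2/4 = 4.3

S is symmetric (S[j,i] = S[i,j]). Assembling:

S = [[8.8, -0.85, -3.95],
 [-0.85, 9.7, 0.15],
 [-3.95, 0.15, 4.3]]


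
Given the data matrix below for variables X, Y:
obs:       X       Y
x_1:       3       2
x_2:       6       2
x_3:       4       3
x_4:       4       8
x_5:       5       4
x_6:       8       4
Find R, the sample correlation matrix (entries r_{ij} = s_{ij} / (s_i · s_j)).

Step 1 — column means:
  mean(X) = (3 + 6 + 4 + 4 + 5 + 8) / 6 = 30/6 = 5
  mean(Y) = (2 + 2 + 3 + 8 + 4 + 4) / 6 = 23/6 = 3.8333

Step 2 — sample variances and covariances s[i,j] = (1/(n-1)) · Σ_k (x_{k,i} - mean_i) · (x_{k,j} - mean_j), with n-1 = 5:
  s[X,X] = ((-2)·(-2) + (1)·(1) + (-1)·(-1) + (-1)·(-1) + (0)·(0) + (3)·(3)) / 5 = 16/5 = 3.2
  s[X,Y] = ((-2)·(-1.8333) + (1)·(-1.8333) + (-1)·(-0.8333) + (-1)·(4.1667) + (0)·(0.1667) + (3)·(0.1667)) / 5 = -1/5 = -0.2
  s[Y,Y] = ((-1.8333)·(-1.8333) + (-1.8333)·(-1.8333) + (-0.8333)·(-0.8333) + (4.1667)·(4.1667) + (0.1667)·(0.1667) + (0.1667)·(0.1667)) / 5 = 24.8333/5 = 4.9667
  Sample standard deviations s_i = √(s[i,i]):
  s(X) = √(3.2) = 1.7889
  s(Y) = √(4.9667) = 2.2286

Step 3 — r_{ij} = s_{ij} / (s_i · s_j):
  r[X,X] = 1 (diagonal).
  r[X,Y] = -0.2 / (1.7889 · 2.2286) = -0.2 / 3.9866 = -0.0502
  r[Y,Y] = 1 (diagonal).

R is symmetric with unit diagonal. Assembling:

R = [[1, -0.0502],
 [-0.0502, 1]]


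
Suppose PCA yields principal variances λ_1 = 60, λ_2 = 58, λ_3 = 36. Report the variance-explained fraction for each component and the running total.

Step 1 — total variance = trace(Sigma) = Σ λ_i = 60 + 58 + 36 = 154.

Step 2 — fraction explained by component i = λ_i / Σ λ:
  PC1: 60/154 = 0.3896
  PC2: 58/154 = 0.3766
  PC3: 36/154 = 0.2338

Step 3 — cumulative fraction after k components = (λ_1 + ... + λ_k) / Σ λ:
  k = 1: 60/154 = 0.3896
  k = 2: (60 + 58)/154 = 118/154 = 0.7662
  k = 3: (60 + 58 + 36)/154 = 154/154 = 1

Summary (fraction, with percent):

explained: PC1 0.3896 (38.96%), PC2 0.3766 (37.66%), PC3 0.2338 (23.38%);  cumulative: 0.3896, 0.7662, 1


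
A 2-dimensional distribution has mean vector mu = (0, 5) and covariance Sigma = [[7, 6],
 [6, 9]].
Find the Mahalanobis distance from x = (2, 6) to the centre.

Step 1 — centre the observation: (x - mu) = (2, 1).

Step 2 — invert Sigma. det(Sigma) = 7·9 - (6)² = 27.
  Sigma^{-1} = (1/det) · [[d, -b], [-b, a]] = [[0.3333, -0.2222],
 [-0.2222, 0.2593]].

Step 3 — form the quadratic (x - mu)^T · Sigma^{-1} · (x - mu):
  Sigma^{-1} · (x - mu) = (0.4444, -0.1852).
  (x - mu)^T · [Sigma^{-1} · (x - mu)] = (2)·(0.4444) + (1)·(-0.1852) = 0.7037.

Step 4 — take square root: d = √(0.7037) ≈ 0.8389.

d(x, mu) = √(0.7037) ≈ 0.8389


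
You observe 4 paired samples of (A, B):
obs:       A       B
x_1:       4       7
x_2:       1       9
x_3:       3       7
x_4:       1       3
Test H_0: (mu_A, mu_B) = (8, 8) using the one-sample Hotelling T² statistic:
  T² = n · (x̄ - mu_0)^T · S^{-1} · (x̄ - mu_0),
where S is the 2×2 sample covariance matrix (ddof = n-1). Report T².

Step 1 — sample mean vector:
  mean(A) = (4 + 1 + 3 + 1) / 4 = 9/4 = 2.25
  mean(B) = (7 + 9 + 7 + 3) / 4 = 26/4 = 6.5
  x̄ = (2.25, 6.5),  deviation x̄ - mu_0 = (2.25, 6.5) - (8, 8) = (-5.75, -1.5).

Step 2 — sample covariance matrix, S[i,j] = (1/(n-1)) · Σ_k (x_{k,i} - mean_i) · (x_{k,j} - mean_j), divisor n-1 = 3:
  S[A,A] = ((1.75)·(1.75) + (-1.25)·(-1.25) + (0.75)·(0.75) + (-1.25)·(-1.25)) / 3 = 6.75/3 = 2.25
  S[A,B] = ((1.75)·(0.5) + (-1.25)·(2.5) + (0.75)·(0.5) + (-1.25)·(-3.5)) / 3 = 2.5/3 = 0.8333
  S[B,B] = ((0.5)·(0.5) + (2.5)·(2.5) + (0.5)·(0.5) + (-3.5)·(-3.5)) / 3 = 19/3 = 6.3333
  S = [[2.25, 0.8333],
 [0.8333, 6.3333]].

Step 3 — invert S. det(S) = 2.25·6.3333 - (0.8333)² = 13.5556.
  S^{-1} = (1/det) · [[d, -b], [-b, a]] = [[0.4672, -0.0615],
 [-0.0615, 0.166]].

Step 4 — quadratic form (x̄ - mu_0)^T · S^{-1} · (x̄ - mu_0):
  S^{-1} · (x̄ - mu_0) = (-2.5943, 0.1045),
  (x̄ - mu_0)^T · [...] = (-5.75)·(-2.5943) + (-1.5)·(0.1045) = 14.7602.

Step 5 — scale by n: T² = 4 · 14.7602 = 59.041.

T² ≈ 59.041


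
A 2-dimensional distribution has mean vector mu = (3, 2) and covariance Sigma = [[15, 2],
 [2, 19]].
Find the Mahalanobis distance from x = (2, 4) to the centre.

Step 1 — centre the observation: (x - mu) = (-1, 2).

Step 2 — invert Sigma. det(Sigma) = 15·19 - (2)² = 281.
  Sigma^{-1} = (1/det) · [[d, -b], [-b, a]] = [[0.0676, -0.0071],
 [-0.0071, 0.0534]].

Step 3 — form the quadratic (x - mu)^T · Sigma^{-1} · (x - mu):
  Sigma^{-1} · (x - mu) = (-0.0819, 0.1139).
  (x - mu)^T · [Sigma^{-1} · (x - mu)] = (-1)·(-0.0819) + (2)·(0.1139) = 0.3096.

Step 4 — take square root: d = √(0.3096) ≈ 0.5564.

d(x, mu) = √(0.3096) ≈ 0.5564


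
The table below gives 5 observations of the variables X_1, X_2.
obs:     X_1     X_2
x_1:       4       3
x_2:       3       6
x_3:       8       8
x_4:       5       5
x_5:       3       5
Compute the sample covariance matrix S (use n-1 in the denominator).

Step 1 — column means:
  mean(X_1) = (4 + 3 + 8 + 5 + 3) / 5 = 23/5 = 4.6
  mean(X_2) = (3 + 6 + 8 + 5 + 5) / 5 = 27/5 = 5.4

Step 2 — sample covariance S[i,j] = (1/(n-1)) · Σ_k (x_{k,i} - mean_i) · (x_{k,j} - mean_j), with n-1 = 4.
  S[X_1,X_1] = ((-0.6)·(-0.6) + (-1.6)·(-1.6) + (3.4)·(3.4) + (0.4)·(0.4) + (-1.6)·(-1.6)) / 4 = 17.2/4 = 4.3
  S[X_1,X_2] = ((-0.6)·(-2.4) + (-1.6)·(0.6) + (3.4)·(2.6) + (0.4)·(-0.4) + (-1.6)·(-0.4)) / 4 = 9.8/4 = 2.45
  S[X_2,X_2] = ((-2.4)·(-2.4) + (0.6)·(0.6) + (2.6)·(2.6) + (-0.4)·(-0.4) + (-0.4)·(-0.4)) / 4 = 13.2/4 = 3.3

S is symmetric (S[j,i] = S[i,j]). Assembling:

S = [[4.3, 2.45],
 [2.45, 3.3]]


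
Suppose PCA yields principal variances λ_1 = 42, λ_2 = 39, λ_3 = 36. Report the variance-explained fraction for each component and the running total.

Step 1 — total variance = trace(Sigma) = Σ λ_i = 42 + 39 + 36 = 117.

Step 2 — fraction explained by component i = λ_i / Σ λ:
  PC1: 42/117 = 0.359
  PC2: 39/117 = 0.3333
  PC3: 36/117 = 0.3077

Step 3 — cumulative fraction after k components = (λ_1 + ... + λ_k) / Σ λ:
  k = 1: 42/117 = 0.359
  k = 2: (42 + 39)/117 = 81/117 = 0.6923
  k = 3: (42 + 39 + 36)/117 = 117/117 = 1

Summary (fraction, with percent):

explained: PC1 0.359 (35.9%), PC2 0.3333 (33.33%), PC3 0.3077 (30.77%);  cumulative: 0.359, 0.6923, 1


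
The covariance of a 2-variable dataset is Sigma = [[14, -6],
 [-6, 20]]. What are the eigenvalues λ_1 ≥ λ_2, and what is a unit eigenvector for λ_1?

Step 1 — characteristic polynomial of 2×2 Sigma:
  det(Sigma - λI) = λ² - trace · λ + det = 0.
  trace = 14 + 20 = 34, det = 14·20 - (-6)² = 244.
Step 2 — discriminant:
  Δ = trace² - 4·det = 1156 - 976 = 180.
Step 3 — eigenvalues:
  λ = (trace ± √Δ)/2 = (34 ± 13.4164)/2,
  λ_1 = 23.7082,  λ_2 = 10.2918.

Step 4 — unit eigenvector for λ_1: solve (Sigma - λ_1 I)v = 0. First row:
  (14 - 23.7082)·v_x + (-6)·v_y = 0, i.e. (-9.7082)·v_x + (-6)·v_y = 0,
  so v ∝ (b, λ_1 - a) = (-6, 9.7082); multiply by -1 so the first entry is positive: u = (6, -9.7082).
  ||u|| = √((6)² + (-9.7082)²) = √(130.2492) ≈ 11.4127,
  v_1 = u/||u|| ≈ (0.5257, -0.8507) (||v_1|| = 1).

λ_1 = 23.7082,  λ_2 = 10.2918;  v_1 ≈ (0.5257, -0.8507)


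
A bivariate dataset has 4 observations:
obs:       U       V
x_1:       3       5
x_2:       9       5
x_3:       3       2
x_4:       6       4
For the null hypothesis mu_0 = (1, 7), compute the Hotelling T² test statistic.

Step 1 — sample mean vector:
  mean(U) = (3 + 9 + 3 + 6) / 4 = 21/4 = 5.25
  mean(V) = (5 + 5 + 2 + 4) / 4 = 16/4 = 4
  x̄ = (5.25, 4),  deviation x̄ - mu_0 = (5.25, 4) - (1, 7) = (4.25, -3).

Step 2 — sample covariance matrix, S[i,j] = (1/(n-1)) · Σ_k (x_{k,i} - mean_i) · (x_{k,j} - mean_j), divisor n-1 = 3:
  S[U,U] = ((-2.25)·(-2.25) + (3.75)·(3.75) + (-2.25)·(-2.25) + (0.75)·(0.75)) / 3 = 24.75/3 = 8.25
  S[U,V] = ((-2.25)·(1) + (3.75)·(1) + (-2.25)·(-2) + (0.75)·(0)) / 3 = 6/3 = 2
  S[V,V] = ((1)·(1) + (1)·(1) + (-2)·(-2) + (0)·(0)) / 3 = 6/3 = 2
  S = [[8.25, 2],
 [2, 2]].

Step 3 — invert S. det(S) = 8.25·2 - (2)² = 12.5.
  S^{-1} = (1/det) · [[d, -b], [-b, a]] = [[0.16, -0.16],
 [-0.16, 0.66]].

Step 4 — quadratic form (x̄ - mu_0)^T · S^{-1} · (x̄ - mu_0):
  S^{-1} · (x̄ - mu_0) = (1.16, -2.66),
  (x̄ - mu_0)^T · [...] = (4.25)·(1.16) + (-3)·(-2.66) = 12.91.

Step 5 — scale by n: T² = 4 · 12.91 = 51.64.

T² ≈ 51.64


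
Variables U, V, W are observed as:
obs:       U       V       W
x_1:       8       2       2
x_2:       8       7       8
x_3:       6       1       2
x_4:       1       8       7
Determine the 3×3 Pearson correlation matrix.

Step 1 — column means:
  mean(U) = (8 + 8 + 6 + 1) / 4 = 23/4 = 5.75
  mean(V) = (2 + 7 + 1 + 8) / 4 = 18/4 = 4.5
  mean(W) = (2 + 8 + 2 + 7) / 4 = 19/4 = 4.75

Step 2 — sample variances and covariances s[i,j] = (1/(n-1)) · Σ_k (x_{k,i} - mean_i) · (x_{k,j} - mean_j), with n-1 = 3:
  s[U,U] = ((2.25)·(2.25) + (2.25)·(2.25) + (0.25)·(0.25) + (-4.75)·(-4.75)) / 3 = 32.75/3 = 10.9167
  s[U,V] = ((2.25)·(-2.5) + (2.25)·(2.5) + (0.25)·(-3.5) + (-4.75)·(3.5)) / 3 = -17.5/3 = -5.8333
  s[U,W] = ((2.25)·(-2.75) + (2.25)·(3.25) + (0.25)·(-2.75) + (-4.75)·(2.25)) / 3 = -10.25/3 = -3.4167
  s[V,V] = ((-2.5)·(-2.5) + (2.5)·(2.5) + (-3.5)·(-3.5) + (3.5)·(3.5)) / 3 = 37/3 = 12.3333
  s[V,W] = ((-2.5)·(-2.75) + (2.5)·(3.25) + (-3.5)·(-2.75) + (3.5)·(2.25)) / 3 = 32.5/3 = 10.8333
  s[W,W] = ((-2.75)·(-2.75) + (3.25)·(3.25) + (-2.75)·(-2.75) + (2.25)·(2.25)) / 3 = 30.75/3 = 10.25
  Sample standard deviations s_i = √(s[i,i]):
  s(U) = √(10.9167) = 3.304
  s(V) = √(12.3333) = 3.5119
  s(W) = √(10.25) = 3.2016

Step 3 — r_{ij} = s_{ij} / (s_i · s_j):
  r[U,U] = 1 (diagonal).
  r[U,V] = -5.8333 / (3.304 · 3.5119) = -5.8333 / 11.6034 = -0.5027
  r[U,W] = -3.4167 / (3.304 · 3.2016) = -3.4167 / 10.5781 = -0.323
  r[V,V] = 1 (diagonal).
  r[V,W] = 10.8333 / (3.5119 · 3.2016) = 10.8333 / 11.2435 = 0.9635
  r[W,W] = 1 (diagonal).

R is symmetric with unit diagonal. Assembling:

R = [[1, -0.5027, -0.323],
 [-0.5027, 1, 0.9635],
 [-0.323, 0.9635, 1]]
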